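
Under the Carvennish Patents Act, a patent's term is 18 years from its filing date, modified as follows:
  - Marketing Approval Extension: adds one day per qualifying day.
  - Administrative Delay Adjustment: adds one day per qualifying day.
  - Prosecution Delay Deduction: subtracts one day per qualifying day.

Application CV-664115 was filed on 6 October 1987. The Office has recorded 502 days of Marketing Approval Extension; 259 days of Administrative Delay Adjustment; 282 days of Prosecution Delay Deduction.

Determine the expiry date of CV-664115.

2007-01-28

Base term: filing date + 18 years → 6 October 2005.
Marketing Approval Extension: +502 days → 20 February 2007.
Administrative Delay Adjustment: +259 days → 6 November 2007.
Prosecution Delay Deduction: −282 days → 28 January 2007.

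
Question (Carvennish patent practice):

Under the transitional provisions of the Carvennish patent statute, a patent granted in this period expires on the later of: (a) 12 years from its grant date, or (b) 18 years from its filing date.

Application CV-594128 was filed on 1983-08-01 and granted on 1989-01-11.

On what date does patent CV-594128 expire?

August 1, 2001

(a) grant + 12 years → 11 January 2001.
(b) filing + 18 years → 1 August 2001.
Later of the two: 1 August 2001.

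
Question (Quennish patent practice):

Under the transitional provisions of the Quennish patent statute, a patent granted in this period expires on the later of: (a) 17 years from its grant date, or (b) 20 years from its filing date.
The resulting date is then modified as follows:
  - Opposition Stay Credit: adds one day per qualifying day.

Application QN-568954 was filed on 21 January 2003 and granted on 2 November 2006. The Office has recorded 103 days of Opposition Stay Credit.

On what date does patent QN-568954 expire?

February 13, 2024

(a) grant + 17 years → 2 November 2023.
(b) filing + 20 years → 21 January 2023.
Later of the two: 2 November 2023.
Opposition Stay Credit: +103 days → 13 February 2024.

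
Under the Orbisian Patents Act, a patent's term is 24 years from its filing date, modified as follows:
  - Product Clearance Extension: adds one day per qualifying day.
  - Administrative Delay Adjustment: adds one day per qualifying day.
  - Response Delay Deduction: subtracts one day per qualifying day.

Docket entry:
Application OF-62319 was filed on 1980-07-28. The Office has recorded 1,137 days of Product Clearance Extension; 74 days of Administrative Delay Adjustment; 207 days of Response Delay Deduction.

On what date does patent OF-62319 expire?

2007-04-28

Base term: filing date + 24 years → 28 July 2004.
Product Clearance Extension: +1137 days → 8 September 2007.
Administrative Delay Adjustment: +74 days → 21 November 2007.
Response Delay Deduction: −207 days → 28 April 2007.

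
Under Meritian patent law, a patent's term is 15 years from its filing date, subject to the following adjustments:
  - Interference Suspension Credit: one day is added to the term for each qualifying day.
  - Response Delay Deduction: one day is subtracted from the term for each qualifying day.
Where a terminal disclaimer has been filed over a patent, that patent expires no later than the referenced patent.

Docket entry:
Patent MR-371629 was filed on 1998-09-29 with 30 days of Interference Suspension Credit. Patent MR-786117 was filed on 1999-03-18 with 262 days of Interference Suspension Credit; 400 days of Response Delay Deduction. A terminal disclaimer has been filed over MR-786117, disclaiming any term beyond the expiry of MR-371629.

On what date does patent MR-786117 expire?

2013-10-29

Natural term of MR-786117:
  Base: filing + 15 years → 18 March 2014.
  Interference Suspension Credit: +262 days → 5 December 2014.
  Response Delay Deduction: −400 days → 31 October 2013.
Expiry of referenced patent MR-371629:
  Base: filing + 15 years → 29 September 2013.
  Interference Suspension Credit: +30 days → 29 October 2013.
Terminal disclaimer: MR-786117 expires on the earlier of 31 October 2013 and 29 October 2013.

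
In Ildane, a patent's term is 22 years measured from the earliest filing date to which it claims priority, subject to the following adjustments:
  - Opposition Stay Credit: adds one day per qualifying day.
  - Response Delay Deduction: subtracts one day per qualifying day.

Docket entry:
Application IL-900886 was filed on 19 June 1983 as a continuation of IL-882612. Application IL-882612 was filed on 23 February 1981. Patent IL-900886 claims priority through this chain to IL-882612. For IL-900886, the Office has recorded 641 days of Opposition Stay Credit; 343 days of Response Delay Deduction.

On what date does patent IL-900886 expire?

Earliest priority filing: 23 February 1981.
Base term: 23 February 1981 + 22 years → 23 February 2003.
Opposition Stay Credit: +641 days → 25 November 2004.
Response Delay Deduction: −343 days → 18 December 2003.

December 18, 2003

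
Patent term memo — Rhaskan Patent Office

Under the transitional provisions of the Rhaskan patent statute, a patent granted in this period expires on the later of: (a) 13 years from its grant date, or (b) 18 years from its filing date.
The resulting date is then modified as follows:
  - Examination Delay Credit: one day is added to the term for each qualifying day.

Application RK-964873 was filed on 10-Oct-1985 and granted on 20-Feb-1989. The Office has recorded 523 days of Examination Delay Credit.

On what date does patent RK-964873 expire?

(a) grant + 13 years → 20 February 2002.
(b) filing + 18 years → 10 October 2003.
Later of the two: 10 October 2003.
Examination Delay Credit: +523 days → 16 March 2005.

2005-03-16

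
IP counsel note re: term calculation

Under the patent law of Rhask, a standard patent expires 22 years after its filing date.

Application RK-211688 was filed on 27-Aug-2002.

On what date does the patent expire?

Filing date + 22 years → 27 August 2024.

2024-08-27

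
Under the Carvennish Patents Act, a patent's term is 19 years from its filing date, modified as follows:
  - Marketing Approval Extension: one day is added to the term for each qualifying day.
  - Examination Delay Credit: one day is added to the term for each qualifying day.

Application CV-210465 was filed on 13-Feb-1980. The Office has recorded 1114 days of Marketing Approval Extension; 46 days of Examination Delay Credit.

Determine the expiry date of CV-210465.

Base term: filing date + 19 years → 13 February 1999.
Marketing Approval Extension: +1114 days → 3 March 2002.
Examination Delay Credit: +46 days → 18 April 2002.

April 18, 2002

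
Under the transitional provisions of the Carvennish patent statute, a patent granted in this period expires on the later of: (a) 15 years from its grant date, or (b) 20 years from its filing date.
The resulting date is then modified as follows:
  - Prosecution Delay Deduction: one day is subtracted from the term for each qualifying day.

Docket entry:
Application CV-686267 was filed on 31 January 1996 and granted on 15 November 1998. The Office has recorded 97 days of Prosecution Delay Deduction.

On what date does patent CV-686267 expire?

(a) grant + 15 years → 15 November 2013.
(b) filing + 20 years → 31 January 2016.
Later of the two: 31 January 2016.
Prosecution Delay Deduction: −97 days → 26 October 2015.

2015-10-26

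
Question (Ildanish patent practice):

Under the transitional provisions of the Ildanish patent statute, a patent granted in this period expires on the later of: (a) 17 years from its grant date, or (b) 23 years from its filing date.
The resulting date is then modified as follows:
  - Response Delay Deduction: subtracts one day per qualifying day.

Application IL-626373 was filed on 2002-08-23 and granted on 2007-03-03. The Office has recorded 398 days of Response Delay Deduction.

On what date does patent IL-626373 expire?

(a) grant + 17 years → 3 March 2024.
(b) filing + 23 years → 23 August 2025.
Later of the two: 23 August 2025.
Response Delay Deduction: −398 days → 21 July 2024.

July 21, 2024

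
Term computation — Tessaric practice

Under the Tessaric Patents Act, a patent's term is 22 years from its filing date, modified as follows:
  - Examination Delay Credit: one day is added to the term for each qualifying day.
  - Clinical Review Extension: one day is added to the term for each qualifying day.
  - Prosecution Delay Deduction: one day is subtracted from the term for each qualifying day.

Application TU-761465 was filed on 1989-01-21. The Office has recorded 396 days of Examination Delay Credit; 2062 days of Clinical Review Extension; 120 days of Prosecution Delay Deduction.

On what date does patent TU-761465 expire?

2017-06-16

Base term: filing date + 22 years → 21 January 2011.
Examination Delay Credit: +396 days → 21 February 2012.
Clinical Review Extension: +2062 days → 14 October 2017.
Prosecution Delay Deduction: −120 days → 16 June 2017.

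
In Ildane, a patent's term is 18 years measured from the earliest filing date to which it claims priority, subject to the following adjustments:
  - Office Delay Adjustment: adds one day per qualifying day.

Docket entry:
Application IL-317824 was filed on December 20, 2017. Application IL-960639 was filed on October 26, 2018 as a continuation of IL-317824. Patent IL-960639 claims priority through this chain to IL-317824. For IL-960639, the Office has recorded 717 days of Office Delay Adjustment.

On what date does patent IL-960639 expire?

2037-12-06

Earliest priority filing: 20 December 2017.
Base term: 20 December 2017 + 18 years → 20 December 2035.
Office Delay Adjustment: +717 days → 6 December 2037.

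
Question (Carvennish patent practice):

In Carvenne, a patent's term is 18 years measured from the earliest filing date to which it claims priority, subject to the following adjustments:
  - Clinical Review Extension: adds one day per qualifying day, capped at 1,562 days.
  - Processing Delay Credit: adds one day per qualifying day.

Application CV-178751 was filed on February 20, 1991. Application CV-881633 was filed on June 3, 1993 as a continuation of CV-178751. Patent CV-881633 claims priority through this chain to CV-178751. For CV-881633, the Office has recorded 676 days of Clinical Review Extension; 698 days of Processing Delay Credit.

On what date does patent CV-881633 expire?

2012-11-25

Earliest priority filing: 20 February 1991.
Base term: 20 February 1991 + 18 years → 20 February 2009.
Clinical Review Extension: 676 days (within the 1562-day cap) → +676 days → 28 December 2010.
Processing Delay Credit: +698 days → 25 November 2012.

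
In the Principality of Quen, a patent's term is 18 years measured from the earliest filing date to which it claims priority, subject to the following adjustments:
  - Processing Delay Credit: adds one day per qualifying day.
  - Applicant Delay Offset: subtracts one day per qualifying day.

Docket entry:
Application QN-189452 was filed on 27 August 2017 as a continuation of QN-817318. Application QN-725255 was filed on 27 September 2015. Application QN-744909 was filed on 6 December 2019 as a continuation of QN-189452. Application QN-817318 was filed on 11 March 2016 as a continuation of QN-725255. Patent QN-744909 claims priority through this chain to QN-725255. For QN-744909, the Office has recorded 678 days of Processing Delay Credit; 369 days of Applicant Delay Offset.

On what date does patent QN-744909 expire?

Earliest priority filing: 27 September 2015.
Base term: 27 September 2015 + 18 years → 27 September 2033.
Processing Delay Credit: +678 days → 6 August 2035.
Applicant Delay Offset: −369 days → 2 August 2034.

2034-08-02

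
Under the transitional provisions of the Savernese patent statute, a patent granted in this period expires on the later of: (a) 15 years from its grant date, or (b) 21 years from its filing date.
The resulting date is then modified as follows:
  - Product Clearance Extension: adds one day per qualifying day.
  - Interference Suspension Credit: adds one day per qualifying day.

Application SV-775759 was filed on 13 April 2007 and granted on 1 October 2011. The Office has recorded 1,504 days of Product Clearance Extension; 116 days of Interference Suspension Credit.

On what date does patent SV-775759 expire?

September 19, 2032

(a) grant + 15 years → 1 October 2026.
(b) filing + 21 years → 13 April 2028.
Later of the two: 13 April 2028.
Product Clearance Extension: +1504 days → 26 May 2032.
Interference Suspension Credit: +116 days → 19 September 2032.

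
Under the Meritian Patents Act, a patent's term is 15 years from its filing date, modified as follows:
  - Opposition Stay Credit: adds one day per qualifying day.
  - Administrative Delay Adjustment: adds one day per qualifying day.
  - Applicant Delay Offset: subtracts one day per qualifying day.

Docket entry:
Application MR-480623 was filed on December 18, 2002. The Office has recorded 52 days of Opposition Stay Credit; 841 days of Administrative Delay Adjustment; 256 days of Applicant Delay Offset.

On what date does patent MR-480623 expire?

Base term: filing date + 15 years → 18 December 2017.
Opposition Stay Credit: +52 days → 8 February 2018.
Administrative Delay Adjustment: +841 days → 29 May 2020.
Applicant Delay Offset: −256 days → 16 September 2019.

September 16, 2019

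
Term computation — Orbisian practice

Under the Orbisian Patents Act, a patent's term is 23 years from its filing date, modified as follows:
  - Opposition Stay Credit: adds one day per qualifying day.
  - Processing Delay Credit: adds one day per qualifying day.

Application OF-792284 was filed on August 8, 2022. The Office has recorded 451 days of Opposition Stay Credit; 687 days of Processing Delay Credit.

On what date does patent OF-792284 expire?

2048-09-19

Base term: filing date + 23 years → 8 August 2045.
Opposition Stay Credit: +451 days → 2 November 2046.
Processing Delay Credit: +687 days → 19 September 2048.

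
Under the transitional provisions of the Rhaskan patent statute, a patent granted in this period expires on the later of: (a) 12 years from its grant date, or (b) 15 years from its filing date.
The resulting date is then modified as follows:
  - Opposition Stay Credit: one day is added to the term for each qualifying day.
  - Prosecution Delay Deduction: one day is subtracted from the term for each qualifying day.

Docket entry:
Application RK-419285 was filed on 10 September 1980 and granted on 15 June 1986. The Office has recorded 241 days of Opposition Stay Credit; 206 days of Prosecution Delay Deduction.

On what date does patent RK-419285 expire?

July 20, 1998

(a) grant + 12 years → 15 June 1998.
(b) filing + 15 years → 10 September 1995.
Later of the two: 15 June 1998.
Opposition Stay Credit: +241 days → 11 February 1999.
Prosecution Delay Deduction: −206 days → 20 July 1998.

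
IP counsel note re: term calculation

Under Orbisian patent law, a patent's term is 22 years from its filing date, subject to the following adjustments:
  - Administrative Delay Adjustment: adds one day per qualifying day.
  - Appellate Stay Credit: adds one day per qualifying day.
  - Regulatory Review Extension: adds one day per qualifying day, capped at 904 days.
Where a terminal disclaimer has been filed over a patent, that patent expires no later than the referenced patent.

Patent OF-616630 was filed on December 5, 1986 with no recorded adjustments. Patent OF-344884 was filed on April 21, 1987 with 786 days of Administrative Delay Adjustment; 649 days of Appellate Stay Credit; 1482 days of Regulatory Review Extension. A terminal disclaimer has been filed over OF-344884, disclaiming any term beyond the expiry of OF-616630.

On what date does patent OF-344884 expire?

December 5, 2008

Natural term of OF-344884:
  Base: filing + 22 years → 21 April 2009.
  Administrative Delay Adjustment: +786 days → 16 June 2011.
  Appellate Stay Credit: +649 days → 26 March 2013.
  Regulatory Review Extension: 1482 days claimed exceeds the 904-day cap, so +904 days → 16 September 2015.
Expiry of referenced patent OF-616630:
  Base: filing + 22 years → 5 December 2008.
Terminal disclaimer: OF-344884 expires on the earlier of 16 September 2015 and 5 December 2008.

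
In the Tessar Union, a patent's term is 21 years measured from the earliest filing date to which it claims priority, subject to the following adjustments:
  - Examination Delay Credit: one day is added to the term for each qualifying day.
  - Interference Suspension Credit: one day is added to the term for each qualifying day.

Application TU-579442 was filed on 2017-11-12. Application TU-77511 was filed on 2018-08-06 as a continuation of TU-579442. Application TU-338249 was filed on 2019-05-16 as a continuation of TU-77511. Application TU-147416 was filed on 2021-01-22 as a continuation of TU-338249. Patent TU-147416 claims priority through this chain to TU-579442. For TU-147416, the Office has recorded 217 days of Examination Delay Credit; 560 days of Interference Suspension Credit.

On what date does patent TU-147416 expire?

Earliest priority filing: 12 November 2017.
Base term: 12 November 2017 + 21 years → 12 November 2038.
Examination Delay Credit: +217 days → 17 June 2039.
Interference Suspension Credit: +560 days → 28 December 2040.

December 28, 2040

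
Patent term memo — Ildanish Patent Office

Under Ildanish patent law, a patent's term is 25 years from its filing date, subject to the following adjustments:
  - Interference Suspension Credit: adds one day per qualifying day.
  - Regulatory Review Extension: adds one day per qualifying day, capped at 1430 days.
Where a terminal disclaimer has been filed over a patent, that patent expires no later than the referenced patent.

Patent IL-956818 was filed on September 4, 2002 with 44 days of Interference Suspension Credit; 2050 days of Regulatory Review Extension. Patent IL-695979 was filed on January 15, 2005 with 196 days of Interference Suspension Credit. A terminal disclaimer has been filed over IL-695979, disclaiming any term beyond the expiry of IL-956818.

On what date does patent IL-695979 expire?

Natural term of IL-695979:
  Base: filing + 25 years → 15 January 2030.
  Interference Suspension Credit: +196 days → 30 July 2030.
Expiry of referenced patent IL-956818:
  Base: filing + 25 years → 4 September 2027.
  Interference Suspension Credit: +44 days → 18 October 2027.
  Regulatory Review Extension: 2050 days claimed exceeds the 1430-day cap, so +1430 days → 17 September 2031.
Terminal disclaimer: IL-695979 expires on the earlier of 30 July 2030 and 17 September 2031.

2030-07-30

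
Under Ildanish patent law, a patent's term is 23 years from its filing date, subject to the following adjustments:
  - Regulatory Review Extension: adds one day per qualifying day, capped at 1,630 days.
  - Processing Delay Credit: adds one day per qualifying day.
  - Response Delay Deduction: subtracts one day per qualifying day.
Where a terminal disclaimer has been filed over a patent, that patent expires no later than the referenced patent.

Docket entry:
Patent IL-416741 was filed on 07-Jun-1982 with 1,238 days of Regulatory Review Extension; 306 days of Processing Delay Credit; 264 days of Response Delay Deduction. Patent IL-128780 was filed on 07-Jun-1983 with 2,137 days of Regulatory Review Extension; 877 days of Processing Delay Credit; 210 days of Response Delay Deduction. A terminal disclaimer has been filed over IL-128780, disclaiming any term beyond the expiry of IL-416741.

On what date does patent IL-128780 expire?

2008-12-08

Natural term of IL-128780:
  Base: filing + 23 years → 7 June 2006.
  Regulatory Review Extension: 2137 days claimed exceeds the 1630-day cap, so +1630 days → 23 November 2010.
  Processing Delay Credit: +877 days → 18 April 2013.
  Response Delay Deduction: −210 days → 20 September 2012.
Expiry of referenced patent IL-416741:
  Base: filing + 23 years → 7 June 2005.
  Regulatory Review Extension: 1238 days (within the 1630-day cap) → +1238 days → 27 October 2008.
  Processing Delay Credit: +306 days → 29 August 2009.
  Response Delay Deduction: −264 days → 8 December 2008.
Terminal disclaimer: IL-128780 expires on the earlier of 20 September 2012 and 8 December 2008.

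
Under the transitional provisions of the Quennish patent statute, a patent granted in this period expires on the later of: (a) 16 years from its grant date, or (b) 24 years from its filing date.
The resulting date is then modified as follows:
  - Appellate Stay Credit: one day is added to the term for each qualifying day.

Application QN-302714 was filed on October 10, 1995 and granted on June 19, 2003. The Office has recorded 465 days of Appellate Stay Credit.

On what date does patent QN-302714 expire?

(a) grant + 16 years → 19 June 2019.
(b) filing + 24 years → 10 October 2019.
Later of the two: 10 October 2019.
Appellate Stay Credit: +465 days → 17 January 2021.

January 17, 2021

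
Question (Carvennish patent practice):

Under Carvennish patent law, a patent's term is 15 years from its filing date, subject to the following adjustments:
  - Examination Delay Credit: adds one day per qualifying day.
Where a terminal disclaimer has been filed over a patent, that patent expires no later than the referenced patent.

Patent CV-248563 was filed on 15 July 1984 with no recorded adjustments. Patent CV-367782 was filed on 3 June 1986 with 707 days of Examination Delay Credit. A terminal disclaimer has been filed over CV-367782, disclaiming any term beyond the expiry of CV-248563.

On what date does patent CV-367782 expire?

Natural term of CV-367782:
  Base: filing + 15 years → 3 June 2001.
  Examination Delay Credit: +707 days → 11 May 2003.
Expiry of referenced patent CV-248563:
  Base: filing + 15 years → 15 July 1999.
Terminal disclaimer: CV-367782 expires on the earlier of 11 May 2003 and 15 July 1999.

July 15, 1999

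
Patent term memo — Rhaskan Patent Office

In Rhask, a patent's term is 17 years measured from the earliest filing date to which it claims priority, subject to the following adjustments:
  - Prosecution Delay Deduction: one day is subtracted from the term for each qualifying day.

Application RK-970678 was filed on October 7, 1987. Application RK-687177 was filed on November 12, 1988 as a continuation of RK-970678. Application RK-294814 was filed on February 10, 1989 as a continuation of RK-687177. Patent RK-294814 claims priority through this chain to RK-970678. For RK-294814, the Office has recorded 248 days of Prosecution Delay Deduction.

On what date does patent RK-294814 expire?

Earliest priority filing: 7 October 1987.
Base term: 7 October 1987 + 17 years → 7 October 2004.
Prosecution Delay Deduction: −248 days → 2 February 2004.

2004-02-02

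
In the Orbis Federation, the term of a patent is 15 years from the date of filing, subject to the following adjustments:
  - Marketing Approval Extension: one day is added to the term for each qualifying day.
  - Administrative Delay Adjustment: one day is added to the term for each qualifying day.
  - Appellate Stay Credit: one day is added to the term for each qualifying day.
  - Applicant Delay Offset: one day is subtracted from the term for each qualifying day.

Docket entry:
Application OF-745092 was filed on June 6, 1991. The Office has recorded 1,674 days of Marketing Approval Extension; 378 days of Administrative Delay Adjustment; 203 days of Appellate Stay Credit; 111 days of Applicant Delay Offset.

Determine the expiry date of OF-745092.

2012-04-19

Base term: filing date + 15 years → 6 June 2006.
Marketing Approval Extension: +1674 days → 5 January 2011.
Administrative Delay Adjustment: +378 days → 18 January 2012.
Appellate Stay Credit: +203 days → 8 August 2012.
Applicant Delay Offset: −111 days → 19 April 2012.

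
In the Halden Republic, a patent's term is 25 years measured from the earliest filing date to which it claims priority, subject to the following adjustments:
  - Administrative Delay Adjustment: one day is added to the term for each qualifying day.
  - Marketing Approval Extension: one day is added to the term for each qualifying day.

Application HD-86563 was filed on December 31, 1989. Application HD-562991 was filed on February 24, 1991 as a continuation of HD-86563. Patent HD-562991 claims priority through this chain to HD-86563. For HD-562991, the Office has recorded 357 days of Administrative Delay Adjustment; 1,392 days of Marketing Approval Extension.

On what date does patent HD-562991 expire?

October 15, 2019

Earliest priority filing: 31 December 1989.
Base term: 31 December 1989 + 25 years → 31 December 2014.
Administrative Delay Adjustment: +357 days → 23 December 2015.
Marketing Approval Extension: +1392 days → 15 October 2019.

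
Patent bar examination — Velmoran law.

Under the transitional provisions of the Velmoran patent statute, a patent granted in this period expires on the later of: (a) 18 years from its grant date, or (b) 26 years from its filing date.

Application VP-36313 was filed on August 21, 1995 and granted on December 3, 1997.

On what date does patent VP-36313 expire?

(a) grant + 18 years → 3 December 2015.
(b) filing + 26 years → 21 August 2021.
Later of the two: 21 August 2021.

August 21, 2021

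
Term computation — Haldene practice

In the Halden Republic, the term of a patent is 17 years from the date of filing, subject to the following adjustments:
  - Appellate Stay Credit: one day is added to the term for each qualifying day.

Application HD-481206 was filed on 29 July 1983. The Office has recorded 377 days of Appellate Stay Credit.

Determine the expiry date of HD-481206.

2001-08-10

Base term: filing date + 17 years → 29 July 2000.
Appellate Stay Credit: +377 days → 10 August 2001.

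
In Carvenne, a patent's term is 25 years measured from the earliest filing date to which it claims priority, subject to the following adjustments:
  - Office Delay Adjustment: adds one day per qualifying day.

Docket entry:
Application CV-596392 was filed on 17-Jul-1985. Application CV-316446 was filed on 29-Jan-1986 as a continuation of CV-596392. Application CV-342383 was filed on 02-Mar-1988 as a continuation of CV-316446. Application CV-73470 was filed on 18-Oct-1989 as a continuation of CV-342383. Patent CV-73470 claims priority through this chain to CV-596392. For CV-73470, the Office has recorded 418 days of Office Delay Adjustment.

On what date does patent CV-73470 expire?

Earliest priority filing: 17 July 1985.
Base term: 17 July 1985 + 25 years → 17 July 2010.
Office Delay Adjustment: +418 days → 8 September 2011.

2011-09-08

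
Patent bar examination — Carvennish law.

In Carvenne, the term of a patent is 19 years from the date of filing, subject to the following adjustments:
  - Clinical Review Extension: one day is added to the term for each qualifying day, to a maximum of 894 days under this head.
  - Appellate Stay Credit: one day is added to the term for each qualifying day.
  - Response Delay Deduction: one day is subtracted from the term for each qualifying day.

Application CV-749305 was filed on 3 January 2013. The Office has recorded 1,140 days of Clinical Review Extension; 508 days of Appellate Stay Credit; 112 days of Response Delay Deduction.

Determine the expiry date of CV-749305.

2035-07-16

Base term: filing date + 19 years → 3 January 2032.
Clinical Review Extension: 1140 days claimed exceeds the 894-day cap, so +894 days → 15 June 2034.
Appellate Stay Credit: +508 days → 5 November 2035.
Response Delay Deduction: −112 days → 16 July 2035.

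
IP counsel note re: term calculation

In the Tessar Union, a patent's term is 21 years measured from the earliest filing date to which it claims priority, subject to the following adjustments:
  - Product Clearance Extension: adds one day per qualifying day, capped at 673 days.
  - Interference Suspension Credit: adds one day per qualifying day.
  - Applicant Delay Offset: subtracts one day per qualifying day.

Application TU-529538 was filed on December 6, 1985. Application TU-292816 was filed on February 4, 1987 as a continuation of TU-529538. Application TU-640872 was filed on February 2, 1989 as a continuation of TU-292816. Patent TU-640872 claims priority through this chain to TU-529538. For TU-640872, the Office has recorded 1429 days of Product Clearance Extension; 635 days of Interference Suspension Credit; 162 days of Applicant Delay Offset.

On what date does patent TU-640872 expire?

Earliest priority filing: 6 December 1985.
Base term: 6 December 1985 + 21 years → 6 December 2006.
Product Clearance Extension: 1429 days claimed exceeds the 673-day cap, so +673 days → 9 October 2008.
Interference Suspension Credit: +635 days → 6 July 2010.
Applicant Delay Offset: −162 days → 25 January 2010.

2010-01-25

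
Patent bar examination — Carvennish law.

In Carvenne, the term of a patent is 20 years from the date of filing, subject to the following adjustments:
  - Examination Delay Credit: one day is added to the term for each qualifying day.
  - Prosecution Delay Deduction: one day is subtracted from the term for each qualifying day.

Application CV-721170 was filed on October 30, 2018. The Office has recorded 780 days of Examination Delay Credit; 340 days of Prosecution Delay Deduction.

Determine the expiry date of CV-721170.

January 13, 2040

Base term: filing date + 20 years → 30 October 2038.
Examination Delay Credit: +780 days → 18 December 2040.
Prosecution Delay Deduction: −340 days → 13 January 2040.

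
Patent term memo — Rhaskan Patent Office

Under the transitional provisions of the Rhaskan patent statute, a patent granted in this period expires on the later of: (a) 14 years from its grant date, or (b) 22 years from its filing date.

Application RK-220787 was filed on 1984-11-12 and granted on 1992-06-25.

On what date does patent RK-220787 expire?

(a) grant + 14 years → 25 June 2006.
(b) filing + 22 years → 12 November 2006.
Later of the two: 12 November 2006.

November 12, 2006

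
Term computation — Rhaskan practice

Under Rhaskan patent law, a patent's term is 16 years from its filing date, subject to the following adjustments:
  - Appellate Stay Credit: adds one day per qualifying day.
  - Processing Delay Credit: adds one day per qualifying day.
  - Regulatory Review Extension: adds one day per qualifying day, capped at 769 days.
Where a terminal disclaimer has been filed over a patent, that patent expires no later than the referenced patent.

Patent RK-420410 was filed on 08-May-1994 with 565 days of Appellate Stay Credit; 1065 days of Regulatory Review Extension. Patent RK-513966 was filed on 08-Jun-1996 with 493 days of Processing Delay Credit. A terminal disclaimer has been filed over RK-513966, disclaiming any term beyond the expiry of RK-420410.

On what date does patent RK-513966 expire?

Natural term of RK-513966:
  Base: filing + 16 years → 8 June 2012.
  Processing Delay Credit: +493 days → 14 October 2013.
Expiry of referenced patent RK-420410:
  Base: filing + 16 years → 8 May 2010.
  Appellate Stay Credit: +565 days → 24 November 2011.
  Regulatory Review Extension: 1065 days claimed exceeds the 769-day cap, so +769 days → 1 January 2014.
Terminal disclaimer: RK-513966 expires on the earlier of 14 October 2013 and 1 January 2014.

October 14, 2013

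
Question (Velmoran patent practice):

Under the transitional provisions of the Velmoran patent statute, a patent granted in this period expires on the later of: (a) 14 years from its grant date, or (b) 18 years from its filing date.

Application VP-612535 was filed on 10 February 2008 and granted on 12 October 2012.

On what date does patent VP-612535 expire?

(a) grant + 14 years → 12 October 2026.
(b) filing + 18 years → 10 February 2026.
Later of the two: 12 October 2026.

2026-10-12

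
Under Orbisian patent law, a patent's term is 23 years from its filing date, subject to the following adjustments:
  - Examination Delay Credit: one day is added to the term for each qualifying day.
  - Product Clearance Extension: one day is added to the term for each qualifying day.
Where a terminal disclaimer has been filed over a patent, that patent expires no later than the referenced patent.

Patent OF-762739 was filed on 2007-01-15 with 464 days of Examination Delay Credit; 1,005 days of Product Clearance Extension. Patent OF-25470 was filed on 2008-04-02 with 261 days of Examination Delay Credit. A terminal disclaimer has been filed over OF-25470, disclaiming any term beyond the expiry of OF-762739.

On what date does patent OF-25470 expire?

December 19, 2031

Natural term of OF-25470:
  Base: filing + 23 years → 2 April 2031.
  Examination Delay Credit: +261 days → 19 December 2031.
Expiry of referenced patent OF-762739:
  Base: filing + 23 years → 15 January 2030.
  Examination Delay Credit: +464 days → 24 April 2031.
  Product Clearance Extension: +1005 days → 23 January 2034.
Terminal disclaimer: OF-25470 expires on the earlier of 19 December 2031 and 23 January 2034.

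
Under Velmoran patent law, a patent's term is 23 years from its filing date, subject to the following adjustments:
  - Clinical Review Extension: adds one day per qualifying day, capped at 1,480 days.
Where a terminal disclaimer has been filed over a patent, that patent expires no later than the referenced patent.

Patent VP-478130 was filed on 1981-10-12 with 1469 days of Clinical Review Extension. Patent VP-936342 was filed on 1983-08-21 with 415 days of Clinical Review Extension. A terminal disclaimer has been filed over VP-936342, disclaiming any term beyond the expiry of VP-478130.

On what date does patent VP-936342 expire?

Natural term of VP-936342:
  Base: filing + 23 years → 21 August 2006.
  Clinical Review Extension: 415 days (within the 1480-day cap) → +415 days → 10 October 2007.
Expiry of referenced patent VP-478130:
  Base: filing + 23 years → 12 October 2004.
  Clinical Review Extension: 1469 days (within the 1480-day cap) → +1469 days → 20 October 2008.
Terminal disclaimer: VP-936342 expires on the earlier of 10 October 2007 and 20 October 2008.

October 10, 2007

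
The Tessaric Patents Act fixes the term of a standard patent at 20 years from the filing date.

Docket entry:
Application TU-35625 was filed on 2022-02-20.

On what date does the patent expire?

February 20, 2042

Filing date + 20 years → 20 February 2042.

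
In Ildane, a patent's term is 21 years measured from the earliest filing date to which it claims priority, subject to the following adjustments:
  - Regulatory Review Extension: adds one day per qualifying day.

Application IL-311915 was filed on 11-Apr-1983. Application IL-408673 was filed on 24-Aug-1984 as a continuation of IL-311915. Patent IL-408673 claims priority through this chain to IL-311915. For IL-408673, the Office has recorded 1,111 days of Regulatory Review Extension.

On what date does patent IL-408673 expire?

April 27, 2007

Earliest priority filing: 11 April 1983.
Base term: 11 April 1983 + 21 years → 11 April 2004.
Regulatory Review Extension: +1111 days → 27 April 2007.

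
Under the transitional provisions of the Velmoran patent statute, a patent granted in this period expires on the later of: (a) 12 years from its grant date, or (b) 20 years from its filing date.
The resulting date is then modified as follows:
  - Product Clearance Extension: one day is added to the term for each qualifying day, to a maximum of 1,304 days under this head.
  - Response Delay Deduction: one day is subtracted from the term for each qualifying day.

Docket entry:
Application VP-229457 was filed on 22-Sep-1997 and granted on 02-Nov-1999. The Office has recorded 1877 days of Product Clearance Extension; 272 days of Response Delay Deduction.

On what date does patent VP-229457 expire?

2020-07-20

(a) grant + 12 years → 2 November 2011.
(b) filing + 20 years → 22 September 2017.
Later of the two: 22 September 2017.
Product Clearance Extension: 1877 days claimed exceeds the 1304-day cap, so +1304 days → 18 April 2021.
Response Delay Deduction: −272 days → 20 July 2020.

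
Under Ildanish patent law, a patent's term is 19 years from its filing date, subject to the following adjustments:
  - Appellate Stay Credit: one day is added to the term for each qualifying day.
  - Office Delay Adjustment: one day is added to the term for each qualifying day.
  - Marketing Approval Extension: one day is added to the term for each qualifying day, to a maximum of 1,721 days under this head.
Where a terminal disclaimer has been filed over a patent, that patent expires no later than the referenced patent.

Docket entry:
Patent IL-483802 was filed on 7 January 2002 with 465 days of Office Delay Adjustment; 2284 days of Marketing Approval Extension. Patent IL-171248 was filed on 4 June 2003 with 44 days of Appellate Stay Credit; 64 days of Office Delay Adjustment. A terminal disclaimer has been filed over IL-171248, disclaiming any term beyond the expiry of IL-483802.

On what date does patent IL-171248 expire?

2022-09-20

Natural term of IL-171248:
  Base: filing + 19 years → 4 June 2022.
  Appellate Stay Credit: +44 days → 18 July 2022.
  Office Delay Adjustment: +64 days → 20 September 2022.
Expiry of referenced patent IL-483802:
  Base: filing + 19 years → 7 January 2021.
  Office Delay Adjustment: +465 days → 17 April 2022.
  Marketing Approval Extension: 2284 days claimed exceeds the 1721-day cap, so +1721 days → 2 January 2027.
Terminal disclaimer: IL-171248 expires on the earlier of 20 September 2022 and 2 January 2027.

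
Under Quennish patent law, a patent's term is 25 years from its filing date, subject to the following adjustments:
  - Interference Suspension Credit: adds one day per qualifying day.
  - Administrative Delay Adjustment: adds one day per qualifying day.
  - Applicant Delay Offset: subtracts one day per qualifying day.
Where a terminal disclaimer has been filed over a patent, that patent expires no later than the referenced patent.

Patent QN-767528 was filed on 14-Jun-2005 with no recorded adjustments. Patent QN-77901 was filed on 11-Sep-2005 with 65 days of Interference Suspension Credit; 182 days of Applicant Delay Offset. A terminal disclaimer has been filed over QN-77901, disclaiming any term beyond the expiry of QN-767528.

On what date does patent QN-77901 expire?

Natural term of QN-77901:
  Base: filing + 25 years → 11 September 2030.
  Interference Suspension Credit: +65 days → 15 November 2030.
  Applicant Delay Offset: −182 days → 17 May 2030.
Expiry of referenced patent QN-767528:
  Base: filing + 25 years → 14 June 2030.
Terminal disclaimer: QN-77901 expires on the earlier of 17 May 2030 and 14 June 2030.

2030-05-17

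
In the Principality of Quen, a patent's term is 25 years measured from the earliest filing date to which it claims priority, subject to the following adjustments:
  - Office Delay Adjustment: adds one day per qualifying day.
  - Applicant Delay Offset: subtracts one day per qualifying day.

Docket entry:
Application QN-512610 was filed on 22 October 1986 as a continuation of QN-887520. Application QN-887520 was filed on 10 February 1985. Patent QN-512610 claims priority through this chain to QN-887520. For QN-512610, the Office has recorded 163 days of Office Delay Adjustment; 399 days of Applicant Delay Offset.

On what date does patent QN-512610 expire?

Earliest priority filing: 10 February 1985.
Base term: 10 February 1985 + 25 years → 10 February 2010.
Office Delay Adjustment: +163 days → 23 July 2010.
Applicant Delay Offset: −399 days → 19 June 2009.

2009-06-19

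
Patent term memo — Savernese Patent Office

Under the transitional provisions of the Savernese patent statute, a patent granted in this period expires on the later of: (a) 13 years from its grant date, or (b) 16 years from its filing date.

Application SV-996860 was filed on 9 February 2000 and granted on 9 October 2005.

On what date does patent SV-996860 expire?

October 9, 2018

(a) grant + 13 years → 9 October 2018.
(b) filing + 16 years → 9 February 2016.
Later of the two: 9 October 2018.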